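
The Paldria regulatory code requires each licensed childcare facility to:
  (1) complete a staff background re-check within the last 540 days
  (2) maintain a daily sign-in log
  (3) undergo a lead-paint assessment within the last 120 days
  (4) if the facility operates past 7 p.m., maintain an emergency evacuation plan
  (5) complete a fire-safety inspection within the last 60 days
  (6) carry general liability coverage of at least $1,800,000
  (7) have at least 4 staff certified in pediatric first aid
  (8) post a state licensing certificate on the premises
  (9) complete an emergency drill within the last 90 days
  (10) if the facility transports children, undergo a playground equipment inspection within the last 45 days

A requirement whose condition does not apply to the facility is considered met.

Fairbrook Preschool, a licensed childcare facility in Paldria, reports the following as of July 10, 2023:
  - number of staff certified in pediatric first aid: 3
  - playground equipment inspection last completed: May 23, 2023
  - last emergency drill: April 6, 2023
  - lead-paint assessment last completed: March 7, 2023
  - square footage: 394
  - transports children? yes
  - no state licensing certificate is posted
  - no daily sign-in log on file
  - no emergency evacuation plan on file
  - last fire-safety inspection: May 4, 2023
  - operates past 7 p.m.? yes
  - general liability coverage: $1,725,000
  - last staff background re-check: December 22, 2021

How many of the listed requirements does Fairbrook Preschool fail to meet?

1. staff background re-check 565 days ago vs limit 540 → not met
2. daily sign-in log absent → not met
3. lead-paint assessment 125 days ago vs limit 120 → not met
4. condition 'operates past 7 p.m.' holds; emergency evacuation plan absent → not met
5. fire-safety inspection 67 days ago vs limit 60 → not met
6. general liability coverage $1,725,000 < $1,800,000 → not met
7. staff certified in pediatric first aid 3 < 4 → not met
8. state licensing certificate absent → not met
9. emergency drill 95 days ago vs limit 90 → not met
10. condition 'transports children' holds; playground equipment inspection 48 days ago vs limit 45 → not met
Not met: 10 of 10

10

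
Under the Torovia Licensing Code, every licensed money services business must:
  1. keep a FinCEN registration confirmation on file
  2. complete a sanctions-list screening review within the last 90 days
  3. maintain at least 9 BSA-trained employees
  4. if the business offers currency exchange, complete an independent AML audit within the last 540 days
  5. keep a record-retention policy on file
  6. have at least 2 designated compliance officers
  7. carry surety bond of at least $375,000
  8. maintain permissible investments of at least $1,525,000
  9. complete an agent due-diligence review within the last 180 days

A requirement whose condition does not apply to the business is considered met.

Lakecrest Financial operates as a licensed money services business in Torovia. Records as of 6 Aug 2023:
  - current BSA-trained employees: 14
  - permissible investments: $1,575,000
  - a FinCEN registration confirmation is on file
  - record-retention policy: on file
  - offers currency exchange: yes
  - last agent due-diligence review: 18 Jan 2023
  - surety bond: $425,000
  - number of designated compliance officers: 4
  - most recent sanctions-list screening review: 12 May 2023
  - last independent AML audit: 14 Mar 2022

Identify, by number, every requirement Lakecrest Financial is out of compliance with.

9

1. FinCEN registration confirmation present → met
2. sanctions-list screening review 86 days ago vs limit 90 → met
3. BSA-trained employees 14 ≥ 9 → met
4. condition 'offers currency exchange' holds; independent AML audit 510 days ago vs limit 540 → met
5. record-retention policy present → met
6. designated compliance officers 4 ≥ 2 → met
7. surety bond $425,000 ≥ $375,000 → met
8. permissible investments $1,575,000 ≥ $1,525,000 → met
9. agent due-diligence review 200 days ago vs limit 180 → not met
Not met: 9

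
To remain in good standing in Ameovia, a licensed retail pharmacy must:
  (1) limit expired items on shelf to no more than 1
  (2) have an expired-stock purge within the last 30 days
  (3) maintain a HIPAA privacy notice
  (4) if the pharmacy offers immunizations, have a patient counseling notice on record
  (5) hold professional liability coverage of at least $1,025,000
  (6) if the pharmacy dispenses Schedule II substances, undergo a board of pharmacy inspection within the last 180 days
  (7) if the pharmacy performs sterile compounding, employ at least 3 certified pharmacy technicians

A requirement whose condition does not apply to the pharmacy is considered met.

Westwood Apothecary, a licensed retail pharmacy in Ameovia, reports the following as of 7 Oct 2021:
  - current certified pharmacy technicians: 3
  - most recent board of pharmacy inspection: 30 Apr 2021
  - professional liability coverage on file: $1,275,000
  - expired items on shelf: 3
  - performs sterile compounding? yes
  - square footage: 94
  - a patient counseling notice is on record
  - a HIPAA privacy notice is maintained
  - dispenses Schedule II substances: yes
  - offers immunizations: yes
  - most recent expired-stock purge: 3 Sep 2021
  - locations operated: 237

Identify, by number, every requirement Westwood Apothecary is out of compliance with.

1, 2

1. expired items on shelf 3 > 1 → not met
2. expired-stock purge 34 days ago vs limit 30 → not met
3. HIPAA privacy notice present → met
4. condition 'offers immunizations' holds; patient counseling notice present → met
5. professional liability coverage $1,275,000 ≥ $1,025,000 → met
6. condition 'dispenses Schedule II substances' holds; board of pharmacy inspection 160 days ago vs limit 180 → met
7. condition 'performs sterile compounding' holds; certified pharmacy technicians 3 ≥ 3 → met
Not met: 1, 2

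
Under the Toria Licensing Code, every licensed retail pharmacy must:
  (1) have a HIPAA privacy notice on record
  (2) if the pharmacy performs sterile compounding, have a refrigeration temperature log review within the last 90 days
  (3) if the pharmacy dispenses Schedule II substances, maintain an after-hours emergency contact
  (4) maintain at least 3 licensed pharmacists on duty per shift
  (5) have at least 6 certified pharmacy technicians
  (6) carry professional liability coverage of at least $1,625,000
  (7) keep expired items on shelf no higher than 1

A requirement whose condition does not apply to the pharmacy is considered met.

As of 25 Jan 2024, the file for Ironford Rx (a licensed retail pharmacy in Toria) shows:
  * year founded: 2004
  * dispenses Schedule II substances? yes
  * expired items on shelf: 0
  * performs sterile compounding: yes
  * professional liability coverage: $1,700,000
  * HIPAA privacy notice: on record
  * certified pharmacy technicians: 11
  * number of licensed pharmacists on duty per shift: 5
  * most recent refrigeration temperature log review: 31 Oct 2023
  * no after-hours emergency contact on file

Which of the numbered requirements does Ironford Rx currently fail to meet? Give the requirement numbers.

3

1. HIPAA privacy notice present → met
2. condition 'performs sterile compounding' holds; refrigeration temperature log review 86 days ago vs limit 90 → met
3. condition 'dispenses Schedule II substances' holds; after-hours emergency contact absent → not met
4. licensed pharmacists on duty per shift 5 ≥ 3 → met
5. certified pharmacy technicians 11 ≥ 6 → met
6. professional liability coverage $1,700,000 ≥ $1,625,000 → met
7. expired items on shelf 0 ≤ 1 → met
Not met: 3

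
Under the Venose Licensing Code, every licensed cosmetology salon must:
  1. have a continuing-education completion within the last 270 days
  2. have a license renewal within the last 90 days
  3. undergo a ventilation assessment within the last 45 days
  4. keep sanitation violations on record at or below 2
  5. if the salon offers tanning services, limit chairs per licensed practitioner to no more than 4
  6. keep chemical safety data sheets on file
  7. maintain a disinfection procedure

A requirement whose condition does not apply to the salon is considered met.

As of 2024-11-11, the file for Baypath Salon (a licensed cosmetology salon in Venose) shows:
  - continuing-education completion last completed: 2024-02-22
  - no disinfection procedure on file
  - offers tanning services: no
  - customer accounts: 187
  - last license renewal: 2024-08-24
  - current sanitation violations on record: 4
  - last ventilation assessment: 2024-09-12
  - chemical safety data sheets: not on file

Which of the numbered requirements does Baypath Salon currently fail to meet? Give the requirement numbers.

3, 4, 6, 7

1. continuing-education completion 263 days ago vs limit 270 → met
2. license renewal 79 days ago vs limit 90 → met
3. ventilation assessment 60 days ago vs limit 45 → not met
4. sanitation violations on record 4 > 2 → not met
5. condition 'offers tanning services' does not hold → requirement n/a → met
6. chemical safety data sheets absent → not met
7. disinfection procedure absent → not met
Not met: 3, 4, 6, 7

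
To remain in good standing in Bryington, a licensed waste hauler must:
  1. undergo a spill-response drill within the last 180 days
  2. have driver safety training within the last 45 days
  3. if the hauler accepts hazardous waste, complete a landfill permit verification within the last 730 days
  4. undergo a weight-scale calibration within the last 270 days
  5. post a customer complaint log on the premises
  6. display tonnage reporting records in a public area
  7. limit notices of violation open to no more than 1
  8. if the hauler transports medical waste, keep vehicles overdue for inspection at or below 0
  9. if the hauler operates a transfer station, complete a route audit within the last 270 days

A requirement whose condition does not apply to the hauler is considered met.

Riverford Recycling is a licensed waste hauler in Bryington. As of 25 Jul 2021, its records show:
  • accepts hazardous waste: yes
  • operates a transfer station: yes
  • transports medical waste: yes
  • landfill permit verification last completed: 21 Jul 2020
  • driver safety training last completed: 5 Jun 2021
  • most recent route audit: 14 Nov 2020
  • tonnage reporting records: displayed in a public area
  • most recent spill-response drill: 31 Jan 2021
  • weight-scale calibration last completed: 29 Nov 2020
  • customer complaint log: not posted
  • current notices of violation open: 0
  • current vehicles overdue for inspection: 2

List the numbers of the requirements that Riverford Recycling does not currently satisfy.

2, 5, 8

1. spill-response drill 175 days ago vs limit 180 → met
2. driver safety training 50 days ago vs limit 45 → not met
3. condition 'accepts hazardous waste' holds; landfill permit verification 369 days ago vs limit 730 → met
4. weight-scale calibration 238 days ago vs limit 270 → met
5. customer complaint log absent → not met
6. tonnage reporting records present → met
7. notices of violation open 0 ≤ 1 → met
8. condition 'transports medical waste' holds; vehicles overdue for inspection 2 > 0 → not met
9. condition 'operates a transfer station' holds; route audit 253 days ago vs limit 270 → met
Not met: 2, 5, 8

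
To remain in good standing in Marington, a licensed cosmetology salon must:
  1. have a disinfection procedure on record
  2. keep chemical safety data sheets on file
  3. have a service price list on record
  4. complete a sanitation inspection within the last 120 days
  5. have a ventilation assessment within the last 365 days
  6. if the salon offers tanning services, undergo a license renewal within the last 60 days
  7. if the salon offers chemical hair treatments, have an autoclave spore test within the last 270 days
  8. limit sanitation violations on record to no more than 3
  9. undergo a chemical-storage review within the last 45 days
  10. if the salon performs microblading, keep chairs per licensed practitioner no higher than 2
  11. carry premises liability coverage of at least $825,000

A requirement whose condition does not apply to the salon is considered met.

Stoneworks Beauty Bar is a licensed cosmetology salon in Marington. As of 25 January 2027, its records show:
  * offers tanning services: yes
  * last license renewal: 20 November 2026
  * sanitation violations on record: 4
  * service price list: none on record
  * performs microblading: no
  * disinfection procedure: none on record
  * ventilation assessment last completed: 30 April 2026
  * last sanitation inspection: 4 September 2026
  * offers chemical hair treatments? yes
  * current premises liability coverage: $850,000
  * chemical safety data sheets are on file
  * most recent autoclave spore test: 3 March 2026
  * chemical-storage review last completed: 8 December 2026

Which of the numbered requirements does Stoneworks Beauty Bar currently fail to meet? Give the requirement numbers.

1, 3, 4, 6, 7, 8, 9

1. disinfection procedure absent → not met
2. chemical safety data sheets present → met
3. service price list absent → not met
4. sanitation inspection 143 days ago vs limit 120 → not met
5. ventilation assessment 270 days ago vs limit 365 → met
6. condition 'offers tanning services' holds; license renewal 66 days ago vs limit 60 → not met
7. condition 'offers chemical hair treatments' holds; autoclave spore test 328 days ago vs limit 270 → not met
8. sanitation violations on record 4 > 3 → not met
9. chemical-storage review 48 days ago vs limit 45 → not met
10. condition 'performs microblading' does not hold → requirement n/a → met
11. premises liability coverage $850,000 ≥ $825,000 → met
Not met: 1, 3, 4, 6, 7, 8, 9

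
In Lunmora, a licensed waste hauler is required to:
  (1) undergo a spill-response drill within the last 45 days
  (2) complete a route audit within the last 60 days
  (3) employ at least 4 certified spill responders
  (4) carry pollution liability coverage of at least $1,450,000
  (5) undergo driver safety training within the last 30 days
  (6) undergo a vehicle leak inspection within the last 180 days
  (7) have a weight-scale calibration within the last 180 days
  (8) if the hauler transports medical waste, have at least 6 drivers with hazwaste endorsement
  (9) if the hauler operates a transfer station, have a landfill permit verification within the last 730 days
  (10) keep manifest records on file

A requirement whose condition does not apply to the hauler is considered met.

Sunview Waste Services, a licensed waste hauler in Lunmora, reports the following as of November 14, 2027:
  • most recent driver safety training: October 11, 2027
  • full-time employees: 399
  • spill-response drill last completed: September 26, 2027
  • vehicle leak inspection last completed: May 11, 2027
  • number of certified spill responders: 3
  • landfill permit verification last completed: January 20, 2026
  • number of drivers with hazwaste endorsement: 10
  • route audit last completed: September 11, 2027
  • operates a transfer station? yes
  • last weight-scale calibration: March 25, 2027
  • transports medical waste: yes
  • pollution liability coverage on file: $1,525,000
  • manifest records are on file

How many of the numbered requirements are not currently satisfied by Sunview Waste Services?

6

1. spill-response drill 49 days ago vs limit 45 → not met
2. route audit 64 days ago vs limit 60 → not met
3. certified spill responders 3 < 4 → not met
4. pollution liability coverage $1,525,000 ≥ $1,450,000 → met
5. driver safety training 34 days ago vs limit 30 → not met
6. vehicle leak inspection 187 days ago vs limit 180 → not met
7. weight-scale calibration 234 days ago vs limit 180 → not met
8. condition 'transports medical waste' holds; drivers with hazwaste endorsement 10 ≥ 6 → met
9. condition 'operates a transfer station' holds; landfill permit verification 663 days ago vs limit 730 → met
10. manifest records present → met
Not met: 6 of 10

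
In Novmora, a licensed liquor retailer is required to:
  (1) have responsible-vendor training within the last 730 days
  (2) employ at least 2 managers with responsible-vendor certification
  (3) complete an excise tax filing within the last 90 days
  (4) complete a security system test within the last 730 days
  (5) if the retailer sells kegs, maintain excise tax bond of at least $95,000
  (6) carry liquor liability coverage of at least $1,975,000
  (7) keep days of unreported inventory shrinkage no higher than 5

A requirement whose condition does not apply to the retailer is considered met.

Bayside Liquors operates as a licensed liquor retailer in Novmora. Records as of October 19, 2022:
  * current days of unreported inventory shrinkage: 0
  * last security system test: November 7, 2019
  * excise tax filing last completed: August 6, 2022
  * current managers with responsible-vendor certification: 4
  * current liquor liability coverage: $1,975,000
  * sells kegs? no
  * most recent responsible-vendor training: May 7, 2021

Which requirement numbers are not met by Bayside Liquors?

4

1. responsible-vendor training 530 days ago vs limit 730 → met
2. managers with responsible-vendor certification 4 ≥ 2 → met
3. excise tax filing 74 days ago vs limit 90 → met
4. security system test 1077 days ago vs limit 730 → not met
5. condition 'sells kegs' does not hold → requirement n/a → met
6. liquor liability coverage $1,975,000 ≥ $1,975,000 → met
7. days of unreported inventory shrinkage 0 ≤ 5 → met
Not met: 4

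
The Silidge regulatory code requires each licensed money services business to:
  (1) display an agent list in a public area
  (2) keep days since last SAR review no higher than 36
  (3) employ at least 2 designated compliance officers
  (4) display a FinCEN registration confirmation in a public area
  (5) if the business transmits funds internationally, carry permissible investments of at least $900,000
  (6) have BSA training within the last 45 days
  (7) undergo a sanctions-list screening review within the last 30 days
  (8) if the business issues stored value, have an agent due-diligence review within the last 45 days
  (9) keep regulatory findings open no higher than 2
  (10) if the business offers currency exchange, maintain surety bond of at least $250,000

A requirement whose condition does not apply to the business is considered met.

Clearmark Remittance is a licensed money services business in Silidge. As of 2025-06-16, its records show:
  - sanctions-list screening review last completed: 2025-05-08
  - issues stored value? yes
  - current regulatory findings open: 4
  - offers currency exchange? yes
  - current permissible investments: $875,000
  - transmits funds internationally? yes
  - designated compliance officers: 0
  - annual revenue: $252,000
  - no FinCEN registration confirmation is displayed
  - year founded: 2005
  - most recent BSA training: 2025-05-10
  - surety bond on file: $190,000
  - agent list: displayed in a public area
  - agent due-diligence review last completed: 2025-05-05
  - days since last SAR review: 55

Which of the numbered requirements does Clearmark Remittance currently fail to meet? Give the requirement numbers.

1. agent list present → met
2. days since last SAR review 55 > 36 → not met
3. designated compliance officers 0 < 2 → not met
4. FinCEN registration confirmation absent → not met
5. condition 'transmits funds internationally' holds; permissible investments $875,000 < $900,000 → not met
6. BSA training 37 days ago vs limit 45 → met
7. sanctions-list screening review 39 days ago vs limit 30 → not met
8. condition 'issues stored value' holds; agent due-diligence review 42 days ago vs limit 45 → met
9. regulatory findings open 4 > 2 → not met
10. condition 'offers currency exchange' holds; surety bond $190,000 < $250,000 → not met
Not met: 2, 3, 4, 5, 7, 9, 10

2, 3, 4, 5, 7, 9, 10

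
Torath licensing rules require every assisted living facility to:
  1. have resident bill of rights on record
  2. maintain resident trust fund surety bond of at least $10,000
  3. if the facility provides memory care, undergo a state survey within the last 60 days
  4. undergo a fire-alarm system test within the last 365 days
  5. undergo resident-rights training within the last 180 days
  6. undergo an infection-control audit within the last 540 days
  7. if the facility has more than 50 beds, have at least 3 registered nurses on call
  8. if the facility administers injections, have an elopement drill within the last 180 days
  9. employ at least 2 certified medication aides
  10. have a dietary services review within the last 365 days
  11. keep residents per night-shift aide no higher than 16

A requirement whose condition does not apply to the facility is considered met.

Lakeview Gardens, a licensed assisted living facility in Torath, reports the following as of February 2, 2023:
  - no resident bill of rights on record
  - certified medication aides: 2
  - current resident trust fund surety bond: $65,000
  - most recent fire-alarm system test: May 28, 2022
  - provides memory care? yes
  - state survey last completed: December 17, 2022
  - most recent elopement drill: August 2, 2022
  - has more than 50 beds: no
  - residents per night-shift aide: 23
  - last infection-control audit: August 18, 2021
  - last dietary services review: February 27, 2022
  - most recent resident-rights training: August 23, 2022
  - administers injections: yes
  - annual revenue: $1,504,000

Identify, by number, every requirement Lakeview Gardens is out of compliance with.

1. resident bill of rights absent → not met
2. resident trust fund surety bond $65,000 ≥ $10,000 → met
3. condition 'provides memory care' holds; state survey 47 days ago vs limit 60 → met
4. fire-alarm system test 250 days ago vs limit 365 → met
5. resident-rights training 163 days ago vs limit 180 → met
6. infection-control audit 533 days ago vs limit 540 → met
7. condition 'has more than 50 beds' does not hold → requirement n/a → met
8. condition 'administers injections' holds; elopement drill 184 days ago vs limit 180 → not met
9. certified medication aides 2 ≥ 2 → met
10. dietary services review 340 days ago vs limit 365 → met
11. residents per night-shift aide 23 > 16 → not met
Not met: 1, 8, 11

1, 8, 11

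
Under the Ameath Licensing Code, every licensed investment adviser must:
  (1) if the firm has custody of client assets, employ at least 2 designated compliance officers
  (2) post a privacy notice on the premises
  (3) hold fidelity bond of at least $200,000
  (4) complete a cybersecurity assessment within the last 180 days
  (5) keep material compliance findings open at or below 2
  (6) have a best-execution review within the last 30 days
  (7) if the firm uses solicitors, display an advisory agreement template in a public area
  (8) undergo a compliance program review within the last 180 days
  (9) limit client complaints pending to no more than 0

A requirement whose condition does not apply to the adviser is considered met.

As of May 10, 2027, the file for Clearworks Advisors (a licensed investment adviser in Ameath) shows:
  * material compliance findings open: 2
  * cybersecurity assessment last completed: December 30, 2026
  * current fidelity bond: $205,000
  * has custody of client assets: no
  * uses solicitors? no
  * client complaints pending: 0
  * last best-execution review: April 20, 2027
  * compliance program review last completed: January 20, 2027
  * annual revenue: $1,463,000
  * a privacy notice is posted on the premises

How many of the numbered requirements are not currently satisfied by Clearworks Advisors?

1. condition 'has custody of client assets' does not hold → requirement n/a → met
2. privacy notice present → met
3. fidelity bond $205,000 ≥ $200,000 → met
4. cybersecurity assessment 131 days ago vs limit 180 → met
5. material compliance findings open 2 ≤ 2 → met
6. best-execution review 20 days ago vs limit 30 → met
7. condition 'uses solicitors' does not hold → requirement n/a → met
8. compliance program review 110 days ago vs limit 180 → met
9. client complaints pending 0 ≤ 0 → met
Not met: 0 of 9

0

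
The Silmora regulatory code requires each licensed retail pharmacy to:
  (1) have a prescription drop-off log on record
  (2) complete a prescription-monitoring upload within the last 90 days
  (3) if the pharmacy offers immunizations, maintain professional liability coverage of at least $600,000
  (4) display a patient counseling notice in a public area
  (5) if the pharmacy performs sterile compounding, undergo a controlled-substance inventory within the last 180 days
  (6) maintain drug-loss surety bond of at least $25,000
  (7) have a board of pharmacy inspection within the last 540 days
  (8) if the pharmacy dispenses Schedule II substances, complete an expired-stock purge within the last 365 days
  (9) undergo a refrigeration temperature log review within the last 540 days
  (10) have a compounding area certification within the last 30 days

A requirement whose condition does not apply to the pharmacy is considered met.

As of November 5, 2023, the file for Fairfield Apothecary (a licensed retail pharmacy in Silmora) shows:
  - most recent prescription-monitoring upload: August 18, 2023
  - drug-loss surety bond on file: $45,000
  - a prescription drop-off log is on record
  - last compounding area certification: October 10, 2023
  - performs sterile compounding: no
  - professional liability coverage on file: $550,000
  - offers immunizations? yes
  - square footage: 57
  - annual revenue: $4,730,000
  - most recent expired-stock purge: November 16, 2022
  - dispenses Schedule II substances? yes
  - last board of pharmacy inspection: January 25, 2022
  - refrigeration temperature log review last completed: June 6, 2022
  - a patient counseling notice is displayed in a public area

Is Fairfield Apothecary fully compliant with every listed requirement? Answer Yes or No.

No

1. prescription drop-off log present → met
2. prescription-monitoring upload 79 days ago vs limit 90 → met
3. condition 'offers immunizations' holds; professional liability coverage $550,000 < $600,000 → not met
4. patient counseling notice present → met
5. condition 'performs sterile compounding' does not hold → requirement n/a → met
6. drug-loss surety bond $45,000 ≥ $25,000 → met
7. board of pharmacy inspection 649 days ago vs limit 540 → not met
8. condition 'dispenses Schedule II substances' holds; expired-stock purge 354 days ago vs limit 365 → met
9. refrigeration temperature log review 517 days ago vs limit 540 → met
10. compounding area certification 26 days ago vs limit 30 → met
Not met: 3, 7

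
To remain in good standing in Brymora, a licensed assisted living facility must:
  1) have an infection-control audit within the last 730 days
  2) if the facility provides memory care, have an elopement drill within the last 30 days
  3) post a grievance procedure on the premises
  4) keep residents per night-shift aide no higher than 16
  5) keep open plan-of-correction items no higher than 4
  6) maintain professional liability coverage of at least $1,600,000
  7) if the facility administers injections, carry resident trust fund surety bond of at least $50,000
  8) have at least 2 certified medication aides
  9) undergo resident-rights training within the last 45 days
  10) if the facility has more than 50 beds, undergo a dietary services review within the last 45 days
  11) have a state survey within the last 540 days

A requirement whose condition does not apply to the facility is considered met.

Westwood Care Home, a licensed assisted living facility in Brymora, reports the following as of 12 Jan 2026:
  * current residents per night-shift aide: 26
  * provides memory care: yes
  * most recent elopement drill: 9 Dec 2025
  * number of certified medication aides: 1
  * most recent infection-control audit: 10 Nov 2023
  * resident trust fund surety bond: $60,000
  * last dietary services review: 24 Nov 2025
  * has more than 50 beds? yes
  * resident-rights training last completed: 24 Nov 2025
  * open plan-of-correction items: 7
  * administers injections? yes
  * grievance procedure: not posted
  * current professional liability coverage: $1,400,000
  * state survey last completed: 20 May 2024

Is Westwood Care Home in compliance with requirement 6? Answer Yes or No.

No

6. professional liability coverage $1,400,000 < $1,600,000 → not met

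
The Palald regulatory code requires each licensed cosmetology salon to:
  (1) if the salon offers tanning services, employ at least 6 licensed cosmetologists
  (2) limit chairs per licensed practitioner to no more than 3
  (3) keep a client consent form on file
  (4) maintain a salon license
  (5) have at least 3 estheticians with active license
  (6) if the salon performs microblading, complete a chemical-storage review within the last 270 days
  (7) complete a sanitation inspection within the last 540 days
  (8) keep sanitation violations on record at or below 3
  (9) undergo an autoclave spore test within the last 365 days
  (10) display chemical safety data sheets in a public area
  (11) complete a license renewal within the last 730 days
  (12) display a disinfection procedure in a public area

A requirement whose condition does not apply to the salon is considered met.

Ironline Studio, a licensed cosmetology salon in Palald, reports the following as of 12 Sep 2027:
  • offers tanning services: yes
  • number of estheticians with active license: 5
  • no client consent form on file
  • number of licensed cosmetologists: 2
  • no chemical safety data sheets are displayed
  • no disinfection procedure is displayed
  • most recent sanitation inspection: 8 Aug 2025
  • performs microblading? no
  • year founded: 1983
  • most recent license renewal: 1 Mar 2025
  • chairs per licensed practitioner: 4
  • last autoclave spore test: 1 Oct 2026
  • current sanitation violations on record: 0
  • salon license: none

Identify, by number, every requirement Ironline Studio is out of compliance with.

1. condition 'offers tanning services' holds; licensed cosmetologists 2 < 6 → not met
2. chairs per licensed practitioner 4 > 3 → not met
3. client consent form absent → not met
4. salon license absent → not met
5. estheticians with active license 5 ≥ 3 → met
6. condition 'performs microblading' does not hold → requirement n/a → met
7. sanitation inspection 765 days ago vs limit 540 → not met
8. sanitation violations on record 0 ≤ 3 → met
9. autoclave spore test 346 days ago vs limit 365 → met
10. chemical safety data sheets absent → not met
11. license renewal 925 days ago vs limit 730 → not met
12. disinfection procedure absent → not met
Not met: 1, 2, 3, 4, 7, 10, 11, 12

1, 2, 3, 4, 7, 10, 11, 12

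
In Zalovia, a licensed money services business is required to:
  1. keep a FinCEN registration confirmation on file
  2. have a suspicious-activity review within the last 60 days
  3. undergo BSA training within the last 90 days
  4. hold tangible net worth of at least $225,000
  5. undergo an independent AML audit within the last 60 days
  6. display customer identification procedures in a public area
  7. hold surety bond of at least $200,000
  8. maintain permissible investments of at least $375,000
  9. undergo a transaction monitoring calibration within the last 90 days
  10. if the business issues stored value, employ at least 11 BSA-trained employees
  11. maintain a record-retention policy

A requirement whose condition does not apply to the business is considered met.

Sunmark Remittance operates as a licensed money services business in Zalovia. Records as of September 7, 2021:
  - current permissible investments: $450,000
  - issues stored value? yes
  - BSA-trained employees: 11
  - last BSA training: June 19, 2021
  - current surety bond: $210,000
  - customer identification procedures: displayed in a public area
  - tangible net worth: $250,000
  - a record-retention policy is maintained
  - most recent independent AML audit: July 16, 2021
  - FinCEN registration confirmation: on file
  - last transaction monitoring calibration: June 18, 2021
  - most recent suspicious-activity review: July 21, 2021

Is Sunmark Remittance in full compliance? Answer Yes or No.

1. FinCEN registration confirmation present → met
2. suspicious-activity review 48 days ago vs limit 60 → met
3. BSA training 80 days ago vs limit 90 → met
4. tangible net worth $250,000 ≥ $225,000 → met
5. independent AML audit 53 days ago vs limit 60 → met
6. customer identification procedures present → met
7. surety bond $210,000 ≥ $200,000 → met
8. permissible investments $450,000 ≥ $375,000 → met
9. transaction monitoring calibration 81 days ago vs limit 90 → met
10. condition 'issues stored value' holds; BSA-trained employees 11 ≥ 11 → met
11. record-retention policy present → met
All met.

Yes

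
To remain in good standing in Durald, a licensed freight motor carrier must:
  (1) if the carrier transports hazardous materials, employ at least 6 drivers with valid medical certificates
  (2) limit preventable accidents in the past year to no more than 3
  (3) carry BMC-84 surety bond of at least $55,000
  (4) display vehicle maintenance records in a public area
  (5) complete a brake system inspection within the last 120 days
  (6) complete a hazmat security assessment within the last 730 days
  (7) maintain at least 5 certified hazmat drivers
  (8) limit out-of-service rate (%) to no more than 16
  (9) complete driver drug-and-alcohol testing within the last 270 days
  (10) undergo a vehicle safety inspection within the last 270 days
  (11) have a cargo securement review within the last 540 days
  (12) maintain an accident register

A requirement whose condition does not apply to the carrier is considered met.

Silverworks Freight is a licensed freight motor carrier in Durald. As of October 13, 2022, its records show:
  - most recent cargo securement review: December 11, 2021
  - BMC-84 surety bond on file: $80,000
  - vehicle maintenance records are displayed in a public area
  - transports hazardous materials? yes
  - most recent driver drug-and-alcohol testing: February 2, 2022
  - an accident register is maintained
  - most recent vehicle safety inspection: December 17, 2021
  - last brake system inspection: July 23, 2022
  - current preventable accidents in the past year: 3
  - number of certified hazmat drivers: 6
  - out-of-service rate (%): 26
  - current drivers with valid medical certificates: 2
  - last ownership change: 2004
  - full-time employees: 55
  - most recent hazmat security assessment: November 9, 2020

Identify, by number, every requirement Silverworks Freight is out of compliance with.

1, 8, 10

1. condition 'transports hazardous materials' holds; drivers with valid medical certificates 2 < 6 → not met
2. preventable accidents in the past year 3 ≤ 3 → met
3. BMC-84 surety bond $80,000 ≥ $55,000 → met
4. vehicle maintenance records present → met
5. brake system inspection 82 days ago vs limit 120 → met
6. hazmat security assessment 703 days ago vs limit 730 → met
7. certified hazmat drivers 6 ≥ 5 → met
8. out-of-service rate (%) 26 > 16 → not met
9. driver drug-and-alcohol testing 253 days ago vs limit 270 → met
10. vehicle safety inspection 300 days ago vs limit 270 → not met
11. cargo securement review 306 days ago vs limit 540 → met
12. accident register present → met
Not met: 1, 8, 10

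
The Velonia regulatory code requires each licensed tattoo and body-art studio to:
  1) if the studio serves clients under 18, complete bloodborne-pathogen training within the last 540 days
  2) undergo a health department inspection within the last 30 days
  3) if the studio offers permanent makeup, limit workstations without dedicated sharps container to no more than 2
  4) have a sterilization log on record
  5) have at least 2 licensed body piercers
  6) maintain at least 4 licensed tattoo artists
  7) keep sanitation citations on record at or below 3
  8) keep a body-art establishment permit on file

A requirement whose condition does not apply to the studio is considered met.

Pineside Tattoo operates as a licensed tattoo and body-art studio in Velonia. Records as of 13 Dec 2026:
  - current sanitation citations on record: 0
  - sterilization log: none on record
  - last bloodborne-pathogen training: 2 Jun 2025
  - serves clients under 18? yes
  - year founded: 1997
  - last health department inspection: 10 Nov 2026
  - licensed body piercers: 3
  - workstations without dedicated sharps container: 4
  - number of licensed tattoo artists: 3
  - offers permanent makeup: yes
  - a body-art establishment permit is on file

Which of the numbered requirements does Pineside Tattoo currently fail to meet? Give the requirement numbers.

1. condition 'serves clients under 18' holds; bloodborne-pathogen training 559 days ago vs limit 540 → not met
2. health department inspection 33 days ago vs limit 30 → not met
3. condition 'offers permanent makeup' holds; workstations without dedicated sharps container 4 > 2 → not met
4. sterilization log absent → not met
5. licensed body piercers 3 ≥ 2 → met
6. licensed tattoo artists 3 < 4 → not met
7. sanitation citations on record 0 ≤ 3 → met
8. body-art establishment permit present → met
Not met: 1, 2, 3, 4, 6

1, 2, 3, 4, 6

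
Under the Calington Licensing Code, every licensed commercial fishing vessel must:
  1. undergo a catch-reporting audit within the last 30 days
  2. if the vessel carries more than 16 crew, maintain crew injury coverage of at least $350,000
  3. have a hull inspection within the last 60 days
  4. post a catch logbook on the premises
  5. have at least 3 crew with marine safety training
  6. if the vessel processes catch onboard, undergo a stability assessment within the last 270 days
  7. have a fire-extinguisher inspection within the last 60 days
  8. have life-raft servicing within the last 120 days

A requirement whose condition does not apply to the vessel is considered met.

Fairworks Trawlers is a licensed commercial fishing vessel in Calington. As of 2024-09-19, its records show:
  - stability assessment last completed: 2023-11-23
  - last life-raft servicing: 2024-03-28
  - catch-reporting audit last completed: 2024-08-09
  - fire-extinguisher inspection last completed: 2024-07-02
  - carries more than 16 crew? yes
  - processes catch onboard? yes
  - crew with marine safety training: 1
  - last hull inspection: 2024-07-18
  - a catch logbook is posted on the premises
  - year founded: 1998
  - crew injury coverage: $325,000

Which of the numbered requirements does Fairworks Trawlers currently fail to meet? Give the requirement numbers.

1, 2, 3, 5, 6, 7, 8

1. catch-reporting audit 41 days ago vs limit 30 → not met
2. condition 'carries more than 16 crew' holds; crew injury coverage $325,000 < $350,000 → not met
3. hull inspection 63 days ago vs limit 60 → not met
4. catch logbook present → met
5. crew with marine safety training 1 < 3 → not met
6. condition 'processes catch onboard' holds; stability assessment 301 days ago vs limit 270 → not met
7. fire-extinguisher inspection 79 days ago vs limit 60 → not met
8. life-raft servicing 175 days ago vs limit 120 → not met
Not met: 1, 2, 3, 5, 6, 7, 8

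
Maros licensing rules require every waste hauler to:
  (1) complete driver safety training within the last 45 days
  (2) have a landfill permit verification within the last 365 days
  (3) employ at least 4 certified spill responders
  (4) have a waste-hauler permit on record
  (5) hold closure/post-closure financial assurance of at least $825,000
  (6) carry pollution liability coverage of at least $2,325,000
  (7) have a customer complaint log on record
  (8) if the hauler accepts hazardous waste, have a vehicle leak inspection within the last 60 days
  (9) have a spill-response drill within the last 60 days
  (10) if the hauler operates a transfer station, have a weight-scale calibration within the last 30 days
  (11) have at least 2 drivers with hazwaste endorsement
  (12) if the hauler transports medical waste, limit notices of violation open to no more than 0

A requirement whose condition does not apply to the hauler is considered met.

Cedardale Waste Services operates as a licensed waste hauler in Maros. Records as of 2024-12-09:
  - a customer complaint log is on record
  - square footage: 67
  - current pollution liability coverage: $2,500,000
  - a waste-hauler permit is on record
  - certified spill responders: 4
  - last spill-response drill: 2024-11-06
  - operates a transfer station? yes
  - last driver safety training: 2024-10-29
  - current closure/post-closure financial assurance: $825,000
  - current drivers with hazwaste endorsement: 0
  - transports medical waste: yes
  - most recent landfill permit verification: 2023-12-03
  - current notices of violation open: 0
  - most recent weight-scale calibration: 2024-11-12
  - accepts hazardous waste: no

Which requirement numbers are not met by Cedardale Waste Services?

2, 11

1. driver safety training 41 days ago vs limit 45 → met
2. landfill permit verification 372 days ago vs limit 365 → not met
3. certified spill responders 4 ≥ 4 → met
4. waste-hauler permit present → met
5. closure/post-closure financial assurance $825,000 ≥ $825,000 → met
6. pollution liability coverage $2,500,000 ≥ $2,325,000 → met
7. customer complaint log present → met
8. condition 'accepts hazardous waste' does not hold → requirement n/a → met
9. spill-response drill 33 days ago vs limit 60 → met
10. condition 'operates a transfer station' holds; weight-scale calibration 27 days ago vs limit 30 → met
11. drivers with hazwaste endorsement 0 < 2 → not met
12. condition 'transports medical waste' holds; notices of violation open 0 ≤ 0 → met
Not met: 2, 11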